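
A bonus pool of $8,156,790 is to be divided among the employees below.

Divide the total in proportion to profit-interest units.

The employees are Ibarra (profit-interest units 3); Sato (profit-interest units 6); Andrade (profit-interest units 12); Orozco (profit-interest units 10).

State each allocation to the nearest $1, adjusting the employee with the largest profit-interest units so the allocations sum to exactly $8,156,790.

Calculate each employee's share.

Total profit-interest units = 31.
Pro-rata amounts: Ibarra 3/31 × $8,156,790 = 789,366.77; Sato 6/31 × $8,156,790 = 1,578,733.55; Andrade 12/31 × $8,156,790 = 3,157,467.10; Orozco 10/31 × $8,156,790 = 2,631,222.58.
At nearest $1: Ibarra $789,367; Sato $1,578,734; Andrade $3,157,467; Orozco $2,631,223. Sum = $8,156,791.
Difference $8,156,790 − $8,156,791 = −$1 applied to largest profit-interest units (Andrade): Andrade becomes $3,157,466.

Ibarra: $789,367 · Sato: $1,578,734 · Andrade: $3,157,466 · Orozco: $2,631,223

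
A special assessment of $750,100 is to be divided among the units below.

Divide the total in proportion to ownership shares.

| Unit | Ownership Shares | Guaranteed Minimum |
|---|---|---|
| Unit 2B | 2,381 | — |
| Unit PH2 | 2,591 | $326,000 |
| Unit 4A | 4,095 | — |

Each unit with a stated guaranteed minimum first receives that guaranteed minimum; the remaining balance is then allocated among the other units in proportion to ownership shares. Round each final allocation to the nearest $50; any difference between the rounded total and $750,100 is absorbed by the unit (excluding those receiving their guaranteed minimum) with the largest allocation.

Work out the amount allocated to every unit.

Minimums first: Unit PH2 $326,000. Remaining pool $424,100.
Remaining pool split over remaining ownership shares 6,476: Unit 2B 155,926.82 → $155,950; Unit 4A 268,173.18 → $268,150.

Unit 2B: $155,950 · Unit PH2: $326,000 · Unit 4A: $268,150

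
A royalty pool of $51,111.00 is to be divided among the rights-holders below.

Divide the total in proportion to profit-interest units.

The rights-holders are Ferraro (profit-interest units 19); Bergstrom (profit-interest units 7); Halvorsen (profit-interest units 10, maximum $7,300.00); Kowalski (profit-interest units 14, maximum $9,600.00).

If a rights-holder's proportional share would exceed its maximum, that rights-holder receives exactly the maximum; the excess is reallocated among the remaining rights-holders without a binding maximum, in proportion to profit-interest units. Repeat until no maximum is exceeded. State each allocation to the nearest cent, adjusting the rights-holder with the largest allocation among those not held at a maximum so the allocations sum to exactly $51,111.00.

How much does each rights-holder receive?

Ferraro: $25,000.35 | Bergstrom: $9,210.65 | Halvorsen: $7,300.00 | Kowalski: $9,600.00

Profit-interest units total: 50.
Unconstrained shares: Ferraro 19,422.1800; Bergstrom 7,155.5400; Halvorsen 10,222.2000; Kowalski 14,311.0800.
Cap binds for Halvorsen ($7,300.00), Kowalski ($9,600.00); remaining pool $34,211.00 reallocated over remaining profit-interest units 26.
Remaining shares: Ferraro 25,000.3462 → $25,000.35; Bergstrom 9,210.6538 → $9,210.65.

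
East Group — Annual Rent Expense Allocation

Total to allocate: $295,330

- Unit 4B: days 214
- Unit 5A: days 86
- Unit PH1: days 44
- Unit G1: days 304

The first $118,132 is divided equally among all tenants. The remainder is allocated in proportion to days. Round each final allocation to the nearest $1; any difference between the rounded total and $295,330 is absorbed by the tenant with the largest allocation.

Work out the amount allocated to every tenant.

First tranche $118,132 split equally: $29,533 each.
Remainder $177,198 by days (total 648): Unit 4B 58,519.09 → $58,519; Unit 5A 23,517.02 → $23,517; Unit PH1 12,031.96 → $12,032; Unit G1 83,129.93 → $83,130.
Totals: Unit 4B $29,533 + $58,519 = $88,052; Unit 5A $29,533 + $23,517 = $53,050; Unit PH1 $29,533 + $12,032 = $41,565; Unit G1 $29,533 + $83,130 = $112,663.

Unit 4B: $88,052; Unit 5A: $53,050; Unit PH1: $41,565; Unit G1: $112,663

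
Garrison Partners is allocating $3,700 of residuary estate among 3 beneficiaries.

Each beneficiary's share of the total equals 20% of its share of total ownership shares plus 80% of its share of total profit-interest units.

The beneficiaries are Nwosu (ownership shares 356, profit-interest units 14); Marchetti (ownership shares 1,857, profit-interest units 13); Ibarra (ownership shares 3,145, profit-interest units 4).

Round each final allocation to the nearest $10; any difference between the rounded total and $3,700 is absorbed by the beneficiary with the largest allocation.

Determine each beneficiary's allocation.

Ownership shares total 5,358; profit-interest units total 31.
Composite weights (20% ownership shares + 80% profit-interest units): Nwosu 0.3746; Marchetti 0.4048; Ibarra 0.2206.
Unrounded shares: Nwosu 1,385.94; Marchetti 1,497.76; Ibarra 816.30.
Rounded to nearest $10: Nwosu $1,390; Marchetti $1,500; Ibarra $820. Sum = $3,710.
Difference $3,700 − $3,710 = −$10 applied to largest allocation (Marchetti): Marchetti becomes $1,490.

Nwosu: $1,390 | Marchetti: $1,490 | Ibarra: $820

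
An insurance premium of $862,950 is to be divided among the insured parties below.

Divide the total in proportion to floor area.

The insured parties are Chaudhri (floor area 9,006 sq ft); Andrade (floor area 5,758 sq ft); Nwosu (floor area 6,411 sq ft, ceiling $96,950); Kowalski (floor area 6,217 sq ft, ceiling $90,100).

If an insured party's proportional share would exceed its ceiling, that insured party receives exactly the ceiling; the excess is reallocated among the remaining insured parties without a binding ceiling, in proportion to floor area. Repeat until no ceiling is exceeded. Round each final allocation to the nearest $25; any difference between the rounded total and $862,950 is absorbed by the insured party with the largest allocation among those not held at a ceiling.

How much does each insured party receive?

Chaudhri: $412,300 | Andrade: $263,600 | Nwosu: $96,950 | Kowalski: $90,100

Total floor area = 27,392.
Unconstrained shares: Chaudhri 283,722.54; Andrade 181,398.44; Nwosu 201,970.37; Kowalski 195,858.65.
Capped: Nwosu ($96,950), Kowalski ($90,100); remaining pool $675,900 reallocated over remaining floor area 14,764.
Shares after redistribution: Chaudhri 412,297.17 → $412,300; Andrade 263,602.83 → $263,600.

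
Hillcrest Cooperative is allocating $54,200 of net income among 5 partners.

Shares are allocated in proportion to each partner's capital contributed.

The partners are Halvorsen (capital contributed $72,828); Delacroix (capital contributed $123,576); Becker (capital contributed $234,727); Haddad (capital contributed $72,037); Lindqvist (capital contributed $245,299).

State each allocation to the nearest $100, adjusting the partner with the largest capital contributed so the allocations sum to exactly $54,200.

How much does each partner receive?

Halvorsen: $5,300; Delacroix: $8,900; Becker: $17,000; Haddad: $5,200; Lindqvist: $17,800

Total capital contributed = 72,828 + 123,576 + 234,727 + 72,037 + 245,299 = 748,467.
Unrounded shares: Halvorsen 5,273.82; Delacroix 8,948.72; Becker 16,997.68; Haddad 5,216.54; Lindqvist 17,763.25.
After rounding ($100): Halvorsen $5,300; Delacroix $8,900; Becker $17,000; Haddad $5,200; Lindqvist $17,800. Sum = $54,200.
Rounded total matches; no reconciliation needed.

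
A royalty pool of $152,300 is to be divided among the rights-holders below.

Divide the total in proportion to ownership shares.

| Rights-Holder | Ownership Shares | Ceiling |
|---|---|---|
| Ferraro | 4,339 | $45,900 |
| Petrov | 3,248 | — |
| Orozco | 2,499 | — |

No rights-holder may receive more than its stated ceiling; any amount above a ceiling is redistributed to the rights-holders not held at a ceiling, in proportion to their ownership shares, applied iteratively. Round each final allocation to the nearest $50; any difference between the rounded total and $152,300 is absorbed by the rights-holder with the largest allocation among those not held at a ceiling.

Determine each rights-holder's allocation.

Ferraro: $45,900; Petrov: $60,150; Orozco: $46,250

Combined ownership shares = 10,086.
Unconstrained shares: Ferraro 65,519.50; Petrov 49,045.25; Orozco 37,735.25.
Held at cap: Ferraro ($45,900); balance $106,400 reallocated over remaining ownership shares 5,747.
Shares after redistribution: Petrov 60,133.50 → $60,150; Orozco 46,266.50 → $46,250.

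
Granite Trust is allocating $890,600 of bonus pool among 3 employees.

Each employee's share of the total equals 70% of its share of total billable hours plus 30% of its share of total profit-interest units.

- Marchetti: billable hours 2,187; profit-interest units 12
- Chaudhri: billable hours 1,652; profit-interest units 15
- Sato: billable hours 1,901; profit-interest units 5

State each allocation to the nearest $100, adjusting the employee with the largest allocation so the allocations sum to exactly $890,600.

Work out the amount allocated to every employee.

Marchetti: $337,700 | Chaudhri: $304,700 | Sato: $248,200

Billable hours total 5,740; profit-interest units total 32.
Combined weights (70% billable hours + 30% profit-interest units): Marchetti 0.3792; Chaudhri 0.3421; Sato 0.2787.
Raw shares: Marchetti 337,722.04; Chaudhri 304,663.94; Sato 248,214.02.
At nearest $100: Marchetti $337,700; Chaudhri $304,700; Sato $248,200. Sum = $890,600.
Rounded total matches; no reconciliation needed.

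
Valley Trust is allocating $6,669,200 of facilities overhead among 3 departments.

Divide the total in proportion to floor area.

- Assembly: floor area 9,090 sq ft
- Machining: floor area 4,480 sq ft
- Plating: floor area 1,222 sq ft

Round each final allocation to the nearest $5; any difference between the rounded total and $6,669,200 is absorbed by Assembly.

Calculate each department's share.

Combined floor area = 14,792.
Proportional shares: Assembly 9,090/14,792 × $6,669,200 = 4,098,365.87; Machining 4,480/14,792 × $6,669,200 = 2,019,876.69; Plating 1,222/14,792 × $6,669,200 = 550,957.44.
After rounding ($5): Assembly $4,098,365; Machining $2,019,875; Plating $550,955. Sum = $6,669,195.
Difference $6,669,200 − $6,669,195 = +$5 applied to Assembly: Assembly becomes $4,098,370.

Assembly: $4,098,370; Machining: $2,019,875; Plating: $550,955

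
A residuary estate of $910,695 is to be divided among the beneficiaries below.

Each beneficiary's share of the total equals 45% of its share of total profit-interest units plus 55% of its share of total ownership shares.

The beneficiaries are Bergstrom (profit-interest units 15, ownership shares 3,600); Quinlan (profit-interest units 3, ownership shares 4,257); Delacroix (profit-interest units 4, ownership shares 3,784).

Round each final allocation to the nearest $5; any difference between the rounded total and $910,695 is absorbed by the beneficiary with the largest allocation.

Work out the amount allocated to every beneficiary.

Profit-interest units total 22; ownership shares total 11,641.
Blended shares (45% profit-interest units + 55% ownership shares): Bergstrom 0.4769; Quinlan 0.2625; Delacroix 0.2606.
Raw shares: Bergstrom 434,316.51; Quinlan 239,051.30; Delacroix 237,327.18.
Rounded to nearest $5: Bergstrom $434,315; Quinlan $239,050; Delacroix $237,325. Sum = $910,690.
Difference $910,695 − $910,690 = +$5 applied to largest allocation (Bergstrom): Bergstrom becomes $434,320.

Bergstrom: $434,320 | Quinlan: $239,050 | Delacroix: $237,325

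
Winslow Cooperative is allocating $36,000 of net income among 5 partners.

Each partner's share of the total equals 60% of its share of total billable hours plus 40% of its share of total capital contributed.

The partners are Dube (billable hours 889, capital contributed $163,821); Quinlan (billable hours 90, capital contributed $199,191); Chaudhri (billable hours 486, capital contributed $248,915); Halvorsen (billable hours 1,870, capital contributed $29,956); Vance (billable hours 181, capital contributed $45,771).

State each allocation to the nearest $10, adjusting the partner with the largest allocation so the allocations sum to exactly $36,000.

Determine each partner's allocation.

Dube: $8,890; Quinlan: $4,720; Chaudhri: $8,200; Halvorsen: $12,120; Vance: $2,070

Billable hours total 3,516; capital contributed total 687,654.
Combined weights (60% billable hours + 40% capital contributed): Dube 0.2470; Quinlan 0.1312; Chaudhri 0.2277; Halvorsen 0.3365; Vance 0.0575.
Unrounded shares: Dube 8,891.97; Quinlan 4,724.11; Chaudhri 8,198.14; Halvorsen 12,115.36; Vance 2,070.43.
After rounding ($10): Dube $8,890; Quinlan $4,720; Chaudhri $8,200; Halvorsen $12,120; Vance $2,070. Sum = $36,000.
Rounded total matches; no reconciliation needed.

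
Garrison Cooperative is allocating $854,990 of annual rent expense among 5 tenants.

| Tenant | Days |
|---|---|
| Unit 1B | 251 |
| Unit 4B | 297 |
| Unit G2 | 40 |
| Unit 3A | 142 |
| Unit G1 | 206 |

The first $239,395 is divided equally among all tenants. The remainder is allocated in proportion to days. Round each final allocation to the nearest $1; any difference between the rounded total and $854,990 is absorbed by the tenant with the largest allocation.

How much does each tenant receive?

Unit 1B: $212,958 | Unit 4B: $243,212 | Unit G2: $74,186 | Unit 3A: $141,271 | Unit G1: $183,363

Equal tier: $239,395 ÷ 5 = $47,879 apiece.
Remainder $615,595 by days (total 936): Unit 1B 165,079.43 → $165,079; Unit 4B 195,333.03 → $195,333; Unit G2 26,307.48 → $26,307; Unit 3A 93,391.55 → $93,392; Unit G1 135,483.51 → $135,484.
Totals: Unit 1B $47,879 + $165,079 = $212,958; Unit 4B $47,879 + $195,333 = $243,212; Unit G2 $47,879 + $26,307 = $74,186; Unit 3A $47,879 + $93,392 = $141,271; Unit G1 $47,879 + $135,484 = $183,363.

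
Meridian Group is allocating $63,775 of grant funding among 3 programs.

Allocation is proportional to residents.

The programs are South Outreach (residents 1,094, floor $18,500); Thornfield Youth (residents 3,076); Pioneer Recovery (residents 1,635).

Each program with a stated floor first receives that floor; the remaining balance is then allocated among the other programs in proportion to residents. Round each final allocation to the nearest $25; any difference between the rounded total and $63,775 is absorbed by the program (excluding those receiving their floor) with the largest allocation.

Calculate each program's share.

South Outreach: $18,500 · Thornfield Youth: $29,550 · Pioneer Recovery: $15,725

Guaranteed amounts: South Outreach $18,500. Residual $45,275.
Residual split over remaining residents 4,711: Thornfield Youth 29,561.86 → $29,550; Pioneer Recovery 15,713.14 → $15,725.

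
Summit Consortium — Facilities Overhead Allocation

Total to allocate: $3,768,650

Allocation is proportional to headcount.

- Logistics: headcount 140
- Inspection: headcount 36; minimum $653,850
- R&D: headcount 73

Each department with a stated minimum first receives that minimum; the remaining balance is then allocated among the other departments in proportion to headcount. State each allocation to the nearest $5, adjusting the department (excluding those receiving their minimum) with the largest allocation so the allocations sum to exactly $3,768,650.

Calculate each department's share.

Guaranteed amounts: Inspection $653,850. Remaining pool $3,114,800.
Remaining pool split over remaining headcount 213: Logistics 2,047,286.38 → $2,047,285; R&D 1,067,513.62 → $1,067,515.

Logistics: $2,047,285 · Inspection: $653,850 · R&D: $1,067,515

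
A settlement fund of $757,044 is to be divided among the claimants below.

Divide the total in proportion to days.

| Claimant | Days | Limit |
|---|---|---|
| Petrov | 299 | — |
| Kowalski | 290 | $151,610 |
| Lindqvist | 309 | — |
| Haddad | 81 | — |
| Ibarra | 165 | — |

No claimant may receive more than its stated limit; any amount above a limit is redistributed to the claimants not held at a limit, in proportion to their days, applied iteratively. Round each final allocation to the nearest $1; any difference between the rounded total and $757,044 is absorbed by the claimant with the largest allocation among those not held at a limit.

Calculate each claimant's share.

Petrov: $211,973; Kowalski: $151,610; Lindqvist: $219,062; Haddad: $57,424; Ibarra: $116,975

Combined days = 1,144.
Unconstrained shares: Petrov 197,863.77; Kowalski 191,908.01; Lindqvist 204,481.29; Haddad 53,601.89; Ibarra 109,189.04.
Capped: Kowalski ($151,610); balance $605,434 reallocated over remaining days 854.
Redistributed shares: Petrov 211,972.79 → $211,973; Lindqvist 219,062.19 → $219,062; Haddad 57,424.07 → $57,424; Ibarra 116,974.95 → $116,975.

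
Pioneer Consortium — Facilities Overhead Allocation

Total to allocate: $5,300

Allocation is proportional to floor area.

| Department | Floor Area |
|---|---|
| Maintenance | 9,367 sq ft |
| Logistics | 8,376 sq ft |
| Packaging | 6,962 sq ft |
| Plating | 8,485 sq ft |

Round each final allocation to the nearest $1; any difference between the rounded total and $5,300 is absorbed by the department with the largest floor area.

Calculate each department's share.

Maintenance: $1,495 · Logistics: $1,338 · Packaging: $1,112 · Plating: $1,355

Combined floor area = 9,367 + 8,376 + 6,962 + 8,485 = 33,190.
Unrounded shares: Maintenance 1,495.78; Logistics 1,337.54; Packaging 1,111.74; Plating 1,354.94.
At nearest $1: Maintenance $1,496; Logistics $1,338; Packaging $1,112; Plating $1,355. Sum = $5,301.
Difference $5,300 − $5,301 = −$1 applied to largest floor area (Maintenance): Maintenance becomes $1,495.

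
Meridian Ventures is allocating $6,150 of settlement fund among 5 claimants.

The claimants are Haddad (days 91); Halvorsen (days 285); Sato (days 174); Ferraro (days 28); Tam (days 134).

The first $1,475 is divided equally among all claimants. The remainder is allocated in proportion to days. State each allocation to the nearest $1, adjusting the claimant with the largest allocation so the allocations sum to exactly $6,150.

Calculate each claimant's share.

Equal tier: $1,475 ÷ 5 = $295 apiece.
Remainder $4,675 by days (total 712): Haddad 597.51 → $598; Halvorsen 1,871.31 → $1,871; Sato 1,142.49 → $1,142; Ferraro 183.85 → $184; Tam 879.85 → $880.
Totals: Haddad $295 + $598 = $893; Halvorsen $295 + $1,871 = $2,166; Sato $295 + $1,142 = $1,437; Ferraro $295 + $184 = $479; Tam $295 + $880 = $1,175.

Haddad: $893; Halvorsen: $2,166; Sato: $1,437; Ferraro: $479; Tam: $1,175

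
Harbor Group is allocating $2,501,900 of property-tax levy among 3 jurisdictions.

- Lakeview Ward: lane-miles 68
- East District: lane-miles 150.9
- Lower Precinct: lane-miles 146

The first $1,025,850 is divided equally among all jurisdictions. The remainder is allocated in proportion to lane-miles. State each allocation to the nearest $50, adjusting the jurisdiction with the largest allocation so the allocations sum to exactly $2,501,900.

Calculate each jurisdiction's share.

Lakeview Ward: $617,000 · East District: $952,350 · Lower Precinct: $932,550

$1,025,850 shared equally gives $341,950 per jurisdiction.
Remainder $1,476,050 by lane-miles (total 364.9): Lakeview Ward 275,065.50 → $275,050; East District 610,402.70 → $610,400; Lower Precinct 590,581.80 → $590,600.
Totals: Lakeview Ward $341,950 + $275,050 = $617,000; East District $341,950 + $610,400 = $952,350; Lower Precinct $341,950 + $590,600 = $932,550.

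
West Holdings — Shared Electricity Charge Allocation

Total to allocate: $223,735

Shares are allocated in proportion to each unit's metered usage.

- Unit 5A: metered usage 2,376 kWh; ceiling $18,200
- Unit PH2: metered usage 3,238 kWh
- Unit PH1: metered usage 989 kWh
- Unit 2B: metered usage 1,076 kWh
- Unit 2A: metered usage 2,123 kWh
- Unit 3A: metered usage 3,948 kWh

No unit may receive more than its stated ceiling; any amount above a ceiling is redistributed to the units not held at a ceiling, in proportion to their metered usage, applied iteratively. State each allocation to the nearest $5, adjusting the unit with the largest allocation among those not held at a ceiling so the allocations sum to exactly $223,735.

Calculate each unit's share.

Unit 5A: $18,200 | Unit PH2: $58,515 | Unit PH1: $17,870 | Unit 2B: $19,445 | Unit 2A: $38,365 | Unit 3A: $71,340

Metered usage total: 13,750.
Proportional shares (ignoring caps): Unit 5A 38,661.41; Unit PH2 52,687.56; Unit PH1 16,092.65; Unit 2B 17,508.28; Unit 2A 34,544.68; Unit 3A 64,240.42.
Capped: Unit 5A ($18,200); balance $205,535 reallocated over remaining metered usage 11,374.
Shares after redistribution: Unit PH2 58,512.60 → $58,515; Unit PH1 17,871.82 → $17,870; Unit 2B 19,443.97 → $19,445; Unit 2A 38,363.88 → $38,365; Unit 3A 71,342.73 → $71,345.
Rounding difference −$5 applied to Unit 3A → $71,340.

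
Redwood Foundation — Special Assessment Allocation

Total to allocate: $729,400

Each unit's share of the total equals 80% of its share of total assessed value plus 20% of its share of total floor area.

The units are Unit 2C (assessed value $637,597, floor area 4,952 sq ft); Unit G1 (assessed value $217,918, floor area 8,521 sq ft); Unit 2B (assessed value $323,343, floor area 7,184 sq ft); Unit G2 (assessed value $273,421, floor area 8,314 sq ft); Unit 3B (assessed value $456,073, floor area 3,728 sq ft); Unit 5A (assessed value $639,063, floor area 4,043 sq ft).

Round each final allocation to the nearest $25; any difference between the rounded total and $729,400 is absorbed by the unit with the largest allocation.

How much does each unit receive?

Totals — assessed value 2,547,415, floor area 36,742.
Blended shares (80% assessed value + 20% floor area): Unit 2C 0.2272; Unit G1 0.1148; Unit 2B 0.1406; Unit G2 0.1311; Unit 3B 0.1635; Unit 5A 0.2227.
Proportional shares: Unit 2C 165,711.61; Unit G1 83,748.75; Unit 2B 102,589.37; Unit G2 95,640.60; Unit 3B 119,271.32; Unit 5A 162,438.34.
After rounding ($25): Unit 2C $165,700; Unit G1 $83,750; Unit 2B $102,600; Unit G2 $95,650; Unit 3B $119,275; Unit 5A $162,450. Sum = $729,425.
Difference $729,400 − $729,425 = −$25 applied to largest allocation (Unit 2C): Unit 2C becomes $165,675.

Unit 2C: $165,675 · Unit G1: $83,750 · Unit 2B: $102,600 · Unit G2: $95,650 · Unit 3B: $119,275 · Unit 5A: $162,450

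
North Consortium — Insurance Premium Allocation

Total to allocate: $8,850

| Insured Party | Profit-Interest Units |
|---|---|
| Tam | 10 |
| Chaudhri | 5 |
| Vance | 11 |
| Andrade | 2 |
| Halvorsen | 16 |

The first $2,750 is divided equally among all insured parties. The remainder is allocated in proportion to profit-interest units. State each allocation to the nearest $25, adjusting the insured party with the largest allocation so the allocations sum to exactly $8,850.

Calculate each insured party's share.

Tam: $1,925 · Chaudhri: $1,250 · Vance: $2,075 · Andrade: $825 · Halvorsen: $2,775

$2,750 shared equally gives $550 per insured party.
Remainder $6,100 by profit-interest units (total 44): Tam 1,386.36 → $1,375; Chaudhri 693.18 → $700; Vance 1,525.00 → $1,525; Andrade 277.27 → $275; Halvorsen 2,218.18 → $2,225.
Totals: Tam $550 + $1,375 = $1,925; Chaudhri $550 + $700 = $1,250; Vance $550 + $1,525 = $2,075; Andrade $550 + $275 = $825; Halvorsen $550 + $2,225 = $2,775.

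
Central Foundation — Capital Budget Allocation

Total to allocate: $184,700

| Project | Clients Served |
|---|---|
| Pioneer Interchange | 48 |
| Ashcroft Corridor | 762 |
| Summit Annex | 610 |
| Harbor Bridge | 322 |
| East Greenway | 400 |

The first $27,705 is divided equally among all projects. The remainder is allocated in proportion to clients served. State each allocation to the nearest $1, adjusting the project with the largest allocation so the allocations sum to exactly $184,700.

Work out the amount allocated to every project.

First tranche $27,705 split equally: $5,541 each.
Remainder $156,995 by clients served (total 2,142): Pioneer Interchange 3,518.10 → $3,518; Ashcroft Corridor 55,849.76 → $55,850; Summit Annex 44,709.13 → $44,709; Harbor Bridge 23,600.56 → $23,601; East Greenway 29,317.46 → $29,317.
Totals: Pioneer Interchange $5,541 + $3,518 = $9,059; Ashcroft Corridor $5,541 + $55,850 = $61,391; Summit Annex $5,541 + $44,709 = $50,250; Harbor Bridge $5,541 + $23,601 = $29,142; East Greenway $5,541 + $29,317 = $34,858.

Pioneer Interchange: $9,059; Ashcroft Corridor: $61,391; Summit Annex: $50,250; Harbor Bridge: $29,142; East Greenway: $34,858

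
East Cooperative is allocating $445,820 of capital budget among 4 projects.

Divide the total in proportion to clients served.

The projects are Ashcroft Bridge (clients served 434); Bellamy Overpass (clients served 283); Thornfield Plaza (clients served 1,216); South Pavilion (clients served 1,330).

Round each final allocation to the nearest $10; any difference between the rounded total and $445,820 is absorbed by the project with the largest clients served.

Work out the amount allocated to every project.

Ashcroft Bridge: $59,300; Bellamy Overpass: $38,670; Thornfield Plaza: $166,140; South Pavilion: $181,710

Total clients served = 3,263.
Unrounded shares: Ashcroft Bridge 434/3,263 × $445,820 = 59,296.93; Bellamy Overpass 283/3,263 × $445,820 = 38,665.97; Thornfield Plaza 1,216/3,263 × $445,820 = 166,140.70; South Pavilion 1,330/3,263 × $445,820 = 181,716.40.
After rounding ($10): Ashcroft Bridge $59,300; Bellamy Overpass $38,670; Thornfield Plaza $166,140; South Pavilion $181,720. Sum = $445,830.
Difference $445,820 − $445,830 = −$10 applied to largest clients served (South Pavilion): South Pavilion becomes $181,710.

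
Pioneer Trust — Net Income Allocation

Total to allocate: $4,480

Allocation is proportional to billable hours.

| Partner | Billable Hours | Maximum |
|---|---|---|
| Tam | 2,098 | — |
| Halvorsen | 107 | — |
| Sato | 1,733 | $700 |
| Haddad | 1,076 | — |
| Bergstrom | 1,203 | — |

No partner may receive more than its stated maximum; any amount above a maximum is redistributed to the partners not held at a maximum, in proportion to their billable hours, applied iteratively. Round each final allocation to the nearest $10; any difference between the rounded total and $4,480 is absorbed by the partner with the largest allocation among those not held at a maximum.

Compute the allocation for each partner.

Combined billable hours = 6,217.
Pro-rata shares before constraints: Tam 1,511.83; Halvorsen 77.10; Sato 1,248.81; Haddad 775.37; Bergstrom 866.89.
Held at cap: Sato ($700); remaining pool $3,780 reallocated over remaining billable hours 4,484.
Shares after redistribution: Tam 1,768.61 → $1,770; Halvorsen 90.20 → $90; Haddad 907.07 → $910; Bergstrom 1,014.13 → $1,010.

Tam: $1,770; Halvorsen: $90; Sato: $700; Haddad: $910; Bergstrom: $1,010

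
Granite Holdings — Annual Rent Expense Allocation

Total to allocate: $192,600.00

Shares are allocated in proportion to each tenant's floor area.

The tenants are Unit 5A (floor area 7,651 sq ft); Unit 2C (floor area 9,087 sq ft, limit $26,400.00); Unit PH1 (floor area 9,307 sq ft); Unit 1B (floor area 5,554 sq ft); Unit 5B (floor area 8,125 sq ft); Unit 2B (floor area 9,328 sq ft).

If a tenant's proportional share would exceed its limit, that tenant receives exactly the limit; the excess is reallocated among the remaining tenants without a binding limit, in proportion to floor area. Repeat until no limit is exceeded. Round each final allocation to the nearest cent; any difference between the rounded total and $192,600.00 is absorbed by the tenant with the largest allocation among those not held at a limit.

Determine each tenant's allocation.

Floor area total: 49,052.
Unconstrained shares: Unit 5A 30,041.2338; Unit 2C 35,679.6094; Unit PH1 36,543.4274; Unit 1B 21,807.4778; Unit 5B 31,902.3689; Unit 2B 36,625.8827.
Cap binds for Unit 2C ($26,400.00); remaining pool $166,200.00 reallocated over remaining floor area 39,965.
Shares after redistribution: Unit 5A 31,817.7455 → $31,817.75; Unit PH1 38,704.4514 → $38,704.45; Unit 1B 23,097.0799 → $23,097.08; Unit 5B 33,788.9403 → $33,788.94; Unit 2B 38,791.7828 → $38,791.78.

Unit 5A: $31,817.75 | Unit 2C: $26,400.00 | Unit PH1: $38,704.45 | Unit 1B: $23,097.08 | Unit 5B: $33,788.94 | Unit 2B: $38,791.78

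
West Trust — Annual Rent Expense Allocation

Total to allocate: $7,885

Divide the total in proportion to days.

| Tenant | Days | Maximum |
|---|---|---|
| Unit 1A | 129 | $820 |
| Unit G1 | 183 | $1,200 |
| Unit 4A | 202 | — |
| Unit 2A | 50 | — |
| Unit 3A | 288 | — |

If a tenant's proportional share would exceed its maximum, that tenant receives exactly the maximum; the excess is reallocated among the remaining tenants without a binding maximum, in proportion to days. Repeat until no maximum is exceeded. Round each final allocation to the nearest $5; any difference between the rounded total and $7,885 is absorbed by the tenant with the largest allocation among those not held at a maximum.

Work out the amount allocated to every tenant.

Unit 1A: $820 | Unit G1: $1,200 | Unit 4A: $2,195 | Unit 2A: $545 | Unit 3A: $3,125

Total days = 852.
Pro-rata shares before constraints: Unit 1A 1,193.86; Unit G1 1,693.61; Unit 4A 1,869.45; Unit 2A 462.73; Unit 3A 2,665.35.
Capped: Unit 1A ($820), Unit G1 ($1,200); remaining pool $5,865 reallocated over remaining days 540.
Redistributed shares: Unit 4A 2,193.94 → $2,195; Unit 2A 543.06 → $545; Unit 3A 3,128.00 → $3,130.
Rounding difference −$5 applied to Unit 3A → $3,125.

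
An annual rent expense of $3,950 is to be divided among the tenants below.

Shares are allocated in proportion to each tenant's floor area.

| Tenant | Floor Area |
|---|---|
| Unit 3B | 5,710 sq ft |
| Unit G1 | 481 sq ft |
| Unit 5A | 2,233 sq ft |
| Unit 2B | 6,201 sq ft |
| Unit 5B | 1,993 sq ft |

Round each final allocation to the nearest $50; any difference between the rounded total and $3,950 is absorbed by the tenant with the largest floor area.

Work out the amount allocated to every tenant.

Unit 3B: $1,350 · Unit G1: $100 · Unit 5A: $550 · Unit 2B: $1,500 · Unit 5B: $450

Total floor area = 16,618.
Proportional shares: Unit 3B 5,710/16,618 × $3,950 = 1,357.23; Unit G1 481/16,618 × $3,950 = 114.33; Unit 5A 2,233/16,618 × $3,950 = 530.77; Unit 2B 6,201/16,618 × $3,950 = 1,473.94; Unit 5B 1,993/16,618 × $3,950 = 473.72.
Rounded to nearest $50: Unit 3B $1,350; Unit G1 $100; Unit 5A $550; Unit 2B $1,450; Unit 5B $450. Sum = $3,900.
Difference $3,950 − $3,900 = +$50 applied to largest floor area (Unit 2B): Unit 2B becomes $1,500.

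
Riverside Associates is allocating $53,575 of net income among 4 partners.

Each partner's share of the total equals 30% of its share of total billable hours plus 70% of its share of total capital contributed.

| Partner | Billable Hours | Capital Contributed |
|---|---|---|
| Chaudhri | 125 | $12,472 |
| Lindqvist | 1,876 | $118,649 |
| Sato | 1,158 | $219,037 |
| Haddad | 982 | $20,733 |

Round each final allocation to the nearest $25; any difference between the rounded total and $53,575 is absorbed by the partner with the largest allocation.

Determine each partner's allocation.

Totals — billable hours 4,141, capital contributed 370,891.
Blended shares (30% billable hours + 70% capital contributed): Chaudhri 0.0326; Lindqvist 0.3598; Sato 0.4973; Haddad 0.1103.
Unrounded shares: Chaudhri 1,746.27; Lindqvist 19,278.48; Sato 26,642.40; Haddad 5,907.85.
After rounding ($25): Chaudhri $1,750; Lindqvist $19,275; Sato $26,650; Haddad $5,900. Sum = $53,575.
Rounded total matches; no reconciliation needed.

Chaudhri: $1,750; Lindqvist: $19,275; Sato: $26,650; Haddad: $5,900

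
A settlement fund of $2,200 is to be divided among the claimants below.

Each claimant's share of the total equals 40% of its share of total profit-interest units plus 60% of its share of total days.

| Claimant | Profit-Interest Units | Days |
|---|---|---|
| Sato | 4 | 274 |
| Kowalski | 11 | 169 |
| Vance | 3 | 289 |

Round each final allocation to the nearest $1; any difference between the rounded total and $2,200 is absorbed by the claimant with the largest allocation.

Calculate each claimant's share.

Sato: $690 · Kowalski: $842 · Vance: $668

Totals — profit-interest units 18, days 732.
Combined weights (40% profit-interest units + 60% days): Sato 0.3135; Kowalski 0.3830; Vance 0.3036.
Raw shares: Sato 689.65; Kowalski 842.53; Vance 667.81.
Rounded to nearest $1: Sato $690; Kowalski $843; Vance $668. Sum = $2,201.
Difference $2,200 − $2,201 = −$1 applied to largest allocation (Kowalski): Kowalski becomes $842.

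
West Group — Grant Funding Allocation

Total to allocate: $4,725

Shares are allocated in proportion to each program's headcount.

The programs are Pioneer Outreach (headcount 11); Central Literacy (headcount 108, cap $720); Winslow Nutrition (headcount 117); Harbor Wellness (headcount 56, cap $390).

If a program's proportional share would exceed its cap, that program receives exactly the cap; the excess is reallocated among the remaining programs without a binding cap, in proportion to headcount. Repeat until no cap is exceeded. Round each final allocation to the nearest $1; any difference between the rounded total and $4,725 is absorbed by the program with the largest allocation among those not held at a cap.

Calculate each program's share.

Sum of headcount: 292.
Pro-rata shares before constraints: Pioneer Outreach 178.00; Central Literacy 1,747.60; Winslow Nutrition 1,893.24; Harbor Wellness 906.16.
Cap binds for Central Literacy ($720), Harbor Wellness ($390); residual $3,615 reallocated over remaining headcount 128.
Redistributed shares: Pioneer Outreach 310.66 → $311; Winslow Nutrition 3,304.34 → $3,304.

Pioneer Outreach: $311 | Central Literacy: $720 | Winslow Nutrition: $3,304 | Harbor Wellness: $390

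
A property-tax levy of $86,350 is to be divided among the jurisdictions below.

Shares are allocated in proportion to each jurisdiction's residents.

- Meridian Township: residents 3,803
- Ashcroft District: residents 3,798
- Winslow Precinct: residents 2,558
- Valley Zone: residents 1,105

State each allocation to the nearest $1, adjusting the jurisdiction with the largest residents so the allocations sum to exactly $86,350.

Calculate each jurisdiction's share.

Meridian Township: $29,153 | Ashcroft District: $29,116 | Winslow Precinct: $19,610 | Valley Zone: $8,471

Sum of residents: 11,264.
Proportional shares: Meridian Township 3,803/11,264 × $86,350 = 29,153.86; Ashcroft District 3,798/11,264 × $86,350 = 29,115.53; Winslow Precinct 2,558/11,264 × $86,350 = 19,609.67; Valley Zone 1,105/11,264 × $86,350 = 8,470.95.
At nearest $1: Meridian Township $29,154; Ashcroft District $29,116; Winslow Precinct $19,610; Valley Zone $8,471. Sum = $86,351.
Difference $86,350 − $86,351 = −$1 applied to largest residents (Meridian Township): Meridian Township becomes $29,153.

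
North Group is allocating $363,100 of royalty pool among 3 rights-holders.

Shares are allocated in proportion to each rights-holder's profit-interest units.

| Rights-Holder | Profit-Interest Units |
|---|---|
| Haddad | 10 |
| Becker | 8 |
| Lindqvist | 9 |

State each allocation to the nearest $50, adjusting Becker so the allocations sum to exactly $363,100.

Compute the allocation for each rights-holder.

Haddad: $134,500 · Becker: $107,550 · Lindqvist: $121,050

Profit-interest units total: 27.
Pro-rata amounts: Haddad 10/27 × $363,100 = 134,481.48; Becker 8/27 × $363,100 = 107,585.19; Lindqvist 9/27 × $363,100 = 121,033.33.
After rounding ($50): Haddad $134,500; Becker $107,600; Lindqvist $121,050. Sum = $363,150.
Difference $363,100 − $363,150 = −$50 applied to Becker: Becker becomes $107,550.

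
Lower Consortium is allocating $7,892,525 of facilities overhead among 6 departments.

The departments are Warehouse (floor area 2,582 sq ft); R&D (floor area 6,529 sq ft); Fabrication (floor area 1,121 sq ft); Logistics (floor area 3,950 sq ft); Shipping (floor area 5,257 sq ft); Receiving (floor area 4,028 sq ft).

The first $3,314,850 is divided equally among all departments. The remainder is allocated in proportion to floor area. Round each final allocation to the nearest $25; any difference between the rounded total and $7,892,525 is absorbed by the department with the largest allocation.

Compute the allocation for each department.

$3,314,850 shared equally gives $552,475 per department.
Remainder $4,577,675 by floor area (total 23,467): Warehouse 503,667.14 → $503,675; R&D 1,273,602.93 → $1,273,600; Fabrication 218,671.91 → $218,675; Logistics 770,521.00 → $770,525; Shipping 1,025,475.67 → $1,025,475; Receiving 785,736.35 → $785,725.
Totals: Warehouse $552,475 + $503,675 = $1,056,150; R&D $552,475 + $1,273,600 = $1,826,075; Fabrication $552,475 + $218,675 = $771,150; Logistics $552,475 + $770,525 = $1,323,000; Shipping $552,475 + $1,025,475 = $1,577,950; Receiving $552,475 + $785,725 = $1,338,200.

Warehouse: $1,056,150; R&D: $1,826,075; Fabrication: $771,150; Logistics: $1,323,000; Shipping: $1,577,950; Receiving: $1,338,200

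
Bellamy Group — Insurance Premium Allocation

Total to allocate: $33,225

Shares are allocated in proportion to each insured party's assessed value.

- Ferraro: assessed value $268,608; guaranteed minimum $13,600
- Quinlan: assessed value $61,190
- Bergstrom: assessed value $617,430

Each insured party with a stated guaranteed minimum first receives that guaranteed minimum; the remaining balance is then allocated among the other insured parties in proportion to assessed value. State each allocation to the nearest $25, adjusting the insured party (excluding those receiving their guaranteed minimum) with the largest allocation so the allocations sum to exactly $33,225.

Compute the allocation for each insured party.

Ferraro: $13,600 | Quinlan: $1,775 | Bergstrom: $17,850

Fund the minimums — Ferraro $13,600. Remaining pool $19,625.
Remaining pool split over remaining assessed value 678,620: Quinlan 1,769.55 → $1,775; Bergstrom 17,855.45 → $17,850.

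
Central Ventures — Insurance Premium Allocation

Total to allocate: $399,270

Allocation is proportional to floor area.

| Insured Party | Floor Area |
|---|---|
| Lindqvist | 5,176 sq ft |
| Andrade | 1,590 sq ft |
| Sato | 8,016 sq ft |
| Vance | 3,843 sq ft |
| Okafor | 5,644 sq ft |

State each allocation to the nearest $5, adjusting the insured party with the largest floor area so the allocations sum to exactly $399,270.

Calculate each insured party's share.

Lindqvist: $85,155 · Andrade: $26,160 · Sato: $131,875 · Vance: $63,225 · Okafor: $92,855

Sum of floor area: 24,269.
Pro-rata amounts: Lindqvist 5,176/24,269 × $399,270 = 85,154.79; Andrade 1,590/24,269 × $399,270 = 26,158.44; Sato 8,016/24,269 × $399,270 = 131,878.05; Vance 3,843/24,269 × $399,270 = 63,224.47; Okafor 5,644/24,269 × $399,270 = 92,854.25.
At nearest $5: Lindqvist $85,155; Andrade $26,160; Sato $131,880; Vance $63,225; Okafor $92,855. Sum = $399,275.
Difference $399,270 − $399,275 = −$5 applied to largest floor area (Sato): Sato becomes $131,875.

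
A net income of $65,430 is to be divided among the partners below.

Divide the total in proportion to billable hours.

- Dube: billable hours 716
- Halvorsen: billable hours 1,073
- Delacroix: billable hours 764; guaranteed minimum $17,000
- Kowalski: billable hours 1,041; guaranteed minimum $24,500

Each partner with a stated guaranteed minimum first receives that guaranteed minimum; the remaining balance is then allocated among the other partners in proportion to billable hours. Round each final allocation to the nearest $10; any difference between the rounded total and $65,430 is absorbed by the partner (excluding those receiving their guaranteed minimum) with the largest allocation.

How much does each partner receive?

Dube: $9,580; Halvorsen: $14,350; Delacroix: $17,000; Kowalski: $24,500

Minimums first: Delacroix $17,000; Kowalski $24,500. Residual $23,930.
Residual split over remaining billable hours 1,789: Dube 9,577.35 → $9,580; Halvorsen 14,352.65 → $14,350.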